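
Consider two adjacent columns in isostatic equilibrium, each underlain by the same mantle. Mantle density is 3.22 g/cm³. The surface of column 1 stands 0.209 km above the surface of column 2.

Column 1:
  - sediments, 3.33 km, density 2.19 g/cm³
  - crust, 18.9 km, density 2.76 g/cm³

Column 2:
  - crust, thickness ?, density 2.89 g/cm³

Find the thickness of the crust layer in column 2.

Take the compensation level at the base of the deeper column (depth z_c below the surface of column 1) and equate Σ ρ_i t_i down to z_c; mantle fills any gap and the z_c terms cancel.
Column 1: 3.33×2.19 + 18.9×2.76 + (z_c − 22.23)×3.22
Column 2: 0.209×0 + x×2.89 + (z_c − 0.209 − 0 − x)×3.22
The z_c×3.22 term appears on both sides and cancels. Collect the known terms of each column as K = Σ(ρt)_known − 3.22 × (depth of known layers): K_1 = 59.4567 − 3.22×22.23 = −12.1239; K_2 = 0 − 3.22×(0.209 + 0) = −0.67298.
Balance: K_1 = K_2 − x×(3.22 − 2.89), so x = (K_2 − K_1)/(3.22 − 2.89) = 11.4509/0.33 = 34.7 km.

34.7 km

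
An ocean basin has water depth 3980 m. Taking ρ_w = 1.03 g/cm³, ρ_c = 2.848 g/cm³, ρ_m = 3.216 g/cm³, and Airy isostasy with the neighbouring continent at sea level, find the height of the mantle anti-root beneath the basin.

Balancing pressure at the compensation depth: replacing crust with seawater at the top is compensated by replacing crust with mantle at the base: d (ρ_c − ρ_w) = a (ρ_m − ρ_c).
a = d (ρ_c − ρ_w)/(ρ_m − ρ_c) = 3980 m × 1.818/0.368 = 19700 m.

19700 m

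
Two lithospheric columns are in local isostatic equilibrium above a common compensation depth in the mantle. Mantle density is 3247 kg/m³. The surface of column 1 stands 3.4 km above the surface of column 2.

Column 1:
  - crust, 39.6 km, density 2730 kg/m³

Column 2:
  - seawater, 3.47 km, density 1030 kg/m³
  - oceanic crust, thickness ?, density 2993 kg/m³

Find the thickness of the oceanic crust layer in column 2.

6.85 km

Take the compensation level at the base of the deeper column (depth z_c below the surface of column 1) and equate Σ ρ_i t_i down to z_c; mantle fills any gap and the z_c terms cancel.
Column 1: 39.6×2730 + (z_c − 39.6)×3247
Column 2: 3.4×0 + 3.47×1030 + x×2993 + (z_c − 3.4 − 3.47 − x)×3247
The z_c×3247 term appears on both sides and cancels. Collect the known terms of each column as K = Σ(ρt)_known − 3247 × (depth of known layers): K_1 = 108108 − 3247×39.6 = −20473.2; K_2 = 3574.1 − 3247×(3.4 + 3.47) = −18732.79.
Balance: K_1 = K_2 − x×(3247 − 2993), so x = (K_2 − K_1)/(3247 − 2993) = 1740.41/254 = 6.85 km.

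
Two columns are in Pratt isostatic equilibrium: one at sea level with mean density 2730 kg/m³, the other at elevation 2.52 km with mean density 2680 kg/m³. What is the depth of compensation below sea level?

135 km

ρ_ref D = ρ (D + h) → D (ρ_ref − ρ) = ρ h.
D = ρ h/(ρ_ref − ρ) = 2680 × 2.52 km/(2730 − 2680) = 135 km.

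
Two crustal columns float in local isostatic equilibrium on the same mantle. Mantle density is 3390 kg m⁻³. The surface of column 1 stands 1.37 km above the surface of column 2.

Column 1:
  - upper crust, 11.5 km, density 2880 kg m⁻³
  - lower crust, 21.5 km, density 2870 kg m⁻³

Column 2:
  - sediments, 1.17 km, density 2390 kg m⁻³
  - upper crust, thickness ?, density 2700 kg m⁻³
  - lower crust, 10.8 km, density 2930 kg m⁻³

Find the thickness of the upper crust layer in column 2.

Take the compensation level at the base of the deeper column (depth z_c below the surface of column 1) and equate Σ ρ_i t_i down to z_c; mantle fills any gap and the z_c terms cancel.
Column 1: 11.5×2880 + 21.5×2870 + (z_c − 33)×3390
Column 2: 1.37×0 + 1.17×2390 + x×2700 + 10.8×2930 + (z_c − 1.37 − 11.97 − x)×3390
The z_c×3390 term appears on both sides and cancels. Collect the known terms of each column as K = Σ(ρt)_known − 3390 × (depth of known layers): K_1 = 94825 − 3390×33 = −17045; K_2 = 34440.3 − 3390×(1.37 + 11.97) = −10782.3.
Balance: K_1 = K_2 − x×(3390 − 2700), so x = (K_2 − K_1)/(3390 − 2700) = 6262.7/690 = 9.08 km.

9.08 km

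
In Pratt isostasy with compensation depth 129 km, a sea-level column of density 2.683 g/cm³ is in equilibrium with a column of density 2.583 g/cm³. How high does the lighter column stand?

4.99 km

ρ_ref D = ρ (D + h) → h = D (ρ_ref − ρ)/ρ.
h = 129 km × (2.683 − 2.583)/2.583 = 4.99 km.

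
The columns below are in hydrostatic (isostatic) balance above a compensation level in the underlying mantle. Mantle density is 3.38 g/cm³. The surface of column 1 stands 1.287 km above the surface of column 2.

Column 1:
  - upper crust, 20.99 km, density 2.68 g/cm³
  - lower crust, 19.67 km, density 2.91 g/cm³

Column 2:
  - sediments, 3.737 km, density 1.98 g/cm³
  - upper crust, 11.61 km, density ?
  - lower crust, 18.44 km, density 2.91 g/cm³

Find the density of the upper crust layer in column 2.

2.89 g/cm³

Take the compensation level at the base of the deeper column (depth z_c below the surface of column 1) and equate Σ ρ_i t_i down to z_c; mantle fills any gap and the z_c terms cancel.
Column 1: 20.99×2.68 + 19.67×2.91 + (z_c − 40.66)×3.38
Column 2: 1.287×0 + 3.737×1.98 + 11.61×ρ + 18.44×2.91 + (z_c − 1.287 − 33.787)×3.38
The z_c×3.38 term appears on both sides and cancels. Collect the known terms of each column as K = Σ(ρt)_known − 3.38 × (depth of known layers): K_1 = 113.4929 − 3.38×40.66 = −23.9379; K_2 = 61.05966 − 3.38×(1.287 + 33.787) = −57.49046.
Balance: K_1 = K_2 + 11.61×ρ, so ρ = (K_1 − K_2)/11.61 = 33.5526/11.61 = 2.89 g/cm³.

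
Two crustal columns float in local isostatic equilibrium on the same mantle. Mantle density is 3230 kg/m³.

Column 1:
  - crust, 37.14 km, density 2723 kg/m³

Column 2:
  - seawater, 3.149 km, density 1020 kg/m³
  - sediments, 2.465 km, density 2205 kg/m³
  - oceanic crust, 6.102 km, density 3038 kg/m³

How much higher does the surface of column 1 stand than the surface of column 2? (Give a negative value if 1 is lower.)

For any compensation level in the mantle, the mantle terms cancel and isostasy reduces to e = (Σt_1 − Σt_2) − (Σ(ρt)_1 − Σ(ρt)_2) / ρ_m.
Σt_1 = 37.14 km; Σt_2 = 11.716 km; Σ(ρt)_1 = 101132.22; Σ(ρt)_2 = 27185.181 (in km·kg/m³).
e = (37.14 − 11.716) − (101132.22 − 27185.181) / 3230 = 2.53 km.

2.53 km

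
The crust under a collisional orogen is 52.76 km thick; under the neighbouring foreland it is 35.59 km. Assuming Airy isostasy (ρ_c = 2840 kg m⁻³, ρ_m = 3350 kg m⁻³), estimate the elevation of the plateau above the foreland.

Excess crust Δ = 52.76 km − 35.59 km = 17.17 km, split between elevation h and root r with h + r = Δ.
Airy balance ρ_c h = (ρ_m − ρ_c) r gives r = h ρ_c/(ρ_m − ρ_c), so h (1 + ρ_c/(ρ_m − ρ_c)) = Δ, i.e. h = Δ (ρ_m − ρ_c)/ρ_m.
h = 17.17 km × 510/3350 = 2.61 km.

2.61 km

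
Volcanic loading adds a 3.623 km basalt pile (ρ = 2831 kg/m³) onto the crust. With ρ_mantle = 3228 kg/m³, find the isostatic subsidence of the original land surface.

Subaerial loading: s = t ρ_load / ρ_m.
s = 3.623 km × 2831/3228 = 3.18 km.

3.18 km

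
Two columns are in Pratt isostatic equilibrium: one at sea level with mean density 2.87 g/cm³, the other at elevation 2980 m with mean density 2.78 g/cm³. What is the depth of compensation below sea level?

92000 m

ρ_ref D = ρ (D + h) → D (ρ_ref − ρ) = ρ h.
D = ρ h/(ρ_ref − ρ) = 2.78 × 2980 m/(2.87 − 2.78) = 92000 m.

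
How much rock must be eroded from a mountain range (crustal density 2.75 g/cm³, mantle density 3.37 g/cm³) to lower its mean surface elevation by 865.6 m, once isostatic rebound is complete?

4700 m

Net drop Δ = e − u = e − e ρ_c/ρ_m = e (ρ_m − ρ_c)/ρ_m.
e = Δ ρ_m/(ρ_m − ρ_c) = 865.6 m × 3.37/0.62 = 4700 m.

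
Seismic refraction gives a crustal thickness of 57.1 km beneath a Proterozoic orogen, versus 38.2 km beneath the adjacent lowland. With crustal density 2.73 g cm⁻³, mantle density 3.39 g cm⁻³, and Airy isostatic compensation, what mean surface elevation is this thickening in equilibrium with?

3.68 km

Excess crust Δ = 57.1 km − 38.2 km = 18.9 km, split between elevation h and root r with h + r = Δ.
Airy balance ρ_c h = (ρ_m − ρ_c) r gives r = h ρ_c/(ρ_m − ρ_c), so h (1 + ρ_c/(ρ_m − ρ_c)) = Δ, i.e. h = Δ (ρ_m − ρ_c)/ρ_m.
h = 18.9 km × 0.66/3.39 = 3.68 km.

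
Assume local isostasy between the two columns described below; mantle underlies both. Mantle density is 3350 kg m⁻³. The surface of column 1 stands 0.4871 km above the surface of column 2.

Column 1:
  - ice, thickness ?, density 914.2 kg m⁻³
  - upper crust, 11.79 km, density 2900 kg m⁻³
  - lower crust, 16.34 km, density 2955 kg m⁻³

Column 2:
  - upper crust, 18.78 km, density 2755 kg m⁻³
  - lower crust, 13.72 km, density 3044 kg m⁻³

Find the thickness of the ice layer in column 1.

2.15 km

Take the compensation level at the base of the deeper column (depth z_c below the surface of column 1) and equate Σ ρ_i t_i down to z_c; mantle fills any gap and the z_c terms cancel.
Column 1: x×914.2 + 11.79×2900 + 16.34×2955 + (z_c − 28.13 − x)×3350
Column 2: 0.4871×0 + 18.78×2755 + 13.72×3044 + (z_c − 0.4871 − 32.5)×3350
The z_c×3350 term appears on both sides and cancels. Collect the known terms of each column as K = Σ(ρt)_known − 3350 × (depth of known layers): K_1 = 82475.7 − 3350×28.13 = −11759.8; K_2 = 93502.58 − 3350×(0.4871 + 32.5) = −17004.205.
Balance: K_1 − x×(3350 − 914.2) = K_2, so x = (K_1 − K_2)/(3350 − 914.2) = 5244.4/2435.8 = 2.15 km.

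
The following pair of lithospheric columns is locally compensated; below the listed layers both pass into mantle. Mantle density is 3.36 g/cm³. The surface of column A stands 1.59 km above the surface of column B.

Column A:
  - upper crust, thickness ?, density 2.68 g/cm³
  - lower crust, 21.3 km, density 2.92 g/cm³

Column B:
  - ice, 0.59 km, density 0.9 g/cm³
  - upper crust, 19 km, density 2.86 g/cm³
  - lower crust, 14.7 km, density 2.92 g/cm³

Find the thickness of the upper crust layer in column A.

Take the compensation level at the base of the deeper column (depth z_c below the surface of column A) and equate Σ ρ_i t_i down to z_c; mantle fills any gap and the z_c terms cancel.
Column A: x×2.68 + 21.3×2.92 + (z_c − 21.3 − x)×3.36
Column B: 1.59×0 + 0.59×0.9 + 19×2.86 + 14.7×2.92 + (z_c − 1.59 − 34.29)×3.36
The z_c×3.36 term appears on both sides and cancels. Collect the known terms of each column as K = Σ(ρt)_known − 3.36 × (depth of known layers): K_A = 62.196 − 3.36×21.3 = −9.372; K_B = 97.795 − 3.36×(1.59 + 34.29) = −22.7618.
Balance: K_A − x×(3.36 − 2.68) = K_B, so x = (K_A − K_B)/(3.36 − 2.68) = 13.3898/0.68 = 19.7 km.

19.7 km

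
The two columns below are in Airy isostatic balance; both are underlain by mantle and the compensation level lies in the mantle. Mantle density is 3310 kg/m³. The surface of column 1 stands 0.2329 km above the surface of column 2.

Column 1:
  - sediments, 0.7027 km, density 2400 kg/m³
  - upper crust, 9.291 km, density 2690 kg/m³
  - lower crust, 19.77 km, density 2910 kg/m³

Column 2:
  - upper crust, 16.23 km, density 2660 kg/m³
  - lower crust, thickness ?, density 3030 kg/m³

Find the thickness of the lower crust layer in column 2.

Take the compensation level at the base of the deeper column (depth z_c below the surface of column 1) and equate Σ ρ_i t_i down to z_c; mantle fills any gap and the z_c terms cancel.
Column 1: 0.7027×2400 + 9.291×2690 + 19.77×2910 + (z_c − 29.7637)×3310
Column 2: 0.2329×0 + 16.23×2660 + x×3030 + (z_c − 0.2329 − 16.23 − x)×3310
The z_c×3310 term appears on both sides and cancels. Collect the known terms of each column as K = Σ(ρt)_known − 3310 × (depth of known layers): K_1 = 84209.97 − 3310×29.7637 = −14307.877; K_2 = 43171.8 − 3310×(0.2329 + 16.23) = −11320.399.
Balance: K_1 = K_2 − x×(3310 − 3030), so x = (K_2 − K_1)/(3310 − 3030) = 2987.48/280 = 10.7 km.

10.7 km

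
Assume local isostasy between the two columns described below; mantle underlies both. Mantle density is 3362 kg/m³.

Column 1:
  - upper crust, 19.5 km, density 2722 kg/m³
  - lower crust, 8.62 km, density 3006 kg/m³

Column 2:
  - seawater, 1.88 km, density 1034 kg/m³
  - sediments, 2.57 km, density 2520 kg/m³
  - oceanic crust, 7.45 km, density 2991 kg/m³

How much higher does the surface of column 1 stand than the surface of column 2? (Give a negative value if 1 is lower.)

For any compensation level in the mantle, the mantle terms cancel and isostasy reduces to e = (Σt_1 − Σt_2) − (Σ(ρt)_1 − Σ(ρt)_2) / ρ_m.
Σt_1 = 28.12 km; Σt_2 = 11.9 km; Σ(ρt)_1 = 78990.72; Σ(ρt)_2 = 30703.27 (in km·kg/m³).
e = (28.12 − 11.9) − (78990.72 − 30703.27) / 3362 = 1.86 km.

1.86 km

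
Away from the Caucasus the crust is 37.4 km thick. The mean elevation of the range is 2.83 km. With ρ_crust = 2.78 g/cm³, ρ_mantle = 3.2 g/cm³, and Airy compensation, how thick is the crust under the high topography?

Root depth r = h ρ_c / (ρ_m − ρ_c) = 2.83 km × 2.78 / 0.42 = 18.73 km.
Total thickness = T + h + r = 37.4 km + 2.83 km + 18.73 km = 59 km.

59 km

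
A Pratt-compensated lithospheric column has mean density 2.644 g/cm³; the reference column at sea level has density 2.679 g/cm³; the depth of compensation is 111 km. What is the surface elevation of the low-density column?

ρ_ref D = ρ (D + h) → h = D (ρ_ref − ρ)/ρ.
h = 111 km × (2.679 − 2.644)/2.644 = 1.47 km.

1.47 km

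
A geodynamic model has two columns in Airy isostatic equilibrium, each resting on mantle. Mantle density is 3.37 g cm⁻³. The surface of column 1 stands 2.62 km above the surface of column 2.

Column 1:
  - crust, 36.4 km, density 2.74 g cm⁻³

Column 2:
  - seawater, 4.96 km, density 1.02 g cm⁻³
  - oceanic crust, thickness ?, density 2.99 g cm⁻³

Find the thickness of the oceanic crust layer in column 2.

Take the compensation level at the base of the deeper column (depth z_c below the surface of column 1) and equate Σ ρ_i t_i down to z_c; mantle fills any gap and the z_c terms cancel.
Column 1: 36.4×2.74 + (z_c − 36.4)×3.37
Column 2: 2.62×0 + 4.96×1.02 + x×2.99 + (z_c − 2.62 − 4.96 − x)×3.37
The z_c×3.37 term appears on both sides and cancels. Collect the known terms of each column as K = Σ(ρt)_known − 3.37 × (depth of known layers): K_1 = 99.736 − 3.37×36.4 = −22.932; K_2 = 5.0592 − 3.37×(2.62 + 4.96) = −20.4854.
Balance: K_1 = K_2 − x×(3.37 − 2.99), so x = (K_2 − K_1)/(3.37 − 2.99) = 2.4466/0.38 = 6.44 km.

6.44 km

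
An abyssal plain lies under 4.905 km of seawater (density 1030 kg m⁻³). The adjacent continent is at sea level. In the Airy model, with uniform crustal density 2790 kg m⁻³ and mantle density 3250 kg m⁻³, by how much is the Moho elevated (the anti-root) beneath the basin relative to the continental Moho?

For local isostatic compensation: replacing crust with seawater at the top is compensated by replacing crust with mantle at the base: d (ρ_c − ρ_w) = a (ρ_m − ρ_c).
a = d (ρ_c − ρ_w)/(ρ_m − ρ_c) = 4.905 km × 1760/460 = 18.8 km.

18.8 km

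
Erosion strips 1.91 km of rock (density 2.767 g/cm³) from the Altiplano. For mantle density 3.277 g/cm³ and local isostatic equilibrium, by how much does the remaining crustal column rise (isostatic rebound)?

Unloading: uplift u = e ρ_c/ρ_m = 1.91 km × 2.767/3.277 = 1.61 km.

1.61 km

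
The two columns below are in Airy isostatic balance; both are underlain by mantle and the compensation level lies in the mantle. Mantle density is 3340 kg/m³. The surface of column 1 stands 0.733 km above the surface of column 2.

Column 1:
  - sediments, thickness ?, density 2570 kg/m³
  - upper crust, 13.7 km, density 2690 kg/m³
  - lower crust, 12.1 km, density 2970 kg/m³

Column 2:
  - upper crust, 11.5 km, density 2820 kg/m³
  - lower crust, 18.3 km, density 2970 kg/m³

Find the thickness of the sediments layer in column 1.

Take the compensation level at the base of the deeper column (depth z_c below the surface of column 1) and equate Σ ρ_i t_i down to z_c; mantle fills any gap and the z_c terms cancel.
Column 1: x×2570 + 13.7×2690 + 12.1×2970 + (z_c − 25.8 − x)×3340
Column 2: 0.733×0 + 11.5×2820 + 18.3×2970 + (z_c − 0.733 − 29.8)×3340
The z_c×3340 term appears on both sides and cancels. Collect the known terms of each column as K = Σ(ρt)_known − 3340 × (depth of known layers): K_1 = 72790 − 3340×25.8 = −13382; K_2 = 86781 − 3340×(0.733 + 29.8) = −15199.22.
Balance: K_1 − x×(3340 − 2570) = K_2, so x = (K_1 − K_2)/(3340 − 2570) = 1817.22/770 = 2.36 km.

2.36 km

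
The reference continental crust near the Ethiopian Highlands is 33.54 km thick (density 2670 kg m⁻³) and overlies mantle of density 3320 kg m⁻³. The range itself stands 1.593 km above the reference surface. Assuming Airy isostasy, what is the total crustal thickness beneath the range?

Root depth r = h ρ_c / (ρ_m − ρ_c) = 1.593 km × 2670 / 650 = 6.544 km.
Total thickness = T + h + r = 33.54 km + 1.593 km + 6.544 km = 41.7 km.

41.7 km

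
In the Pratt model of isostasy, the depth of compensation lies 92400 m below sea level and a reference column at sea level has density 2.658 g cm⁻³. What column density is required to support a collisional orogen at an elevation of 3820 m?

Pratt balance: ρ_ref D = ρ (D + h).
ρ = ρ_ref D/(D + h) = 2.658 × 92400 m/(92400 m + 3820 m) = 2.55 g cm⁻³.

2.55 g cm⁻³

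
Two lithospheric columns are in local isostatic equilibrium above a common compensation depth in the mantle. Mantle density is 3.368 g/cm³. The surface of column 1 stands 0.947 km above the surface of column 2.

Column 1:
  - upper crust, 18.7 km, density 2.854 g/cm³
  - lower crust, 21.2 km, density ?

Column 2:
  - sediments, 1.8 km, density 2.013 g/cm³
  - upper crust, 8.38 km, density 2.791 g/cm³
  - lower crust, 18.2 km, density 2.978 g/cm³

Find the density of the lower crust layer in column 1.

2.99 g/cm³

Take the compensation level at the base of the deeper column (depth z_c below the surface of column 1) and equate Σ ρ_i t_i down to z_c; mantle fills any gap and the z_c terms cancel.
Column 1: 18.7×2.854 + 21.2×ρ + (z_c − 39.9)×3.368
Column 2: 0.947×0 + 1.8×2.013 + 8.38×2.791 + 18.2×2.978 + (z_c − 0.947 − 28.38)×3.368
The z_c×3.368 term appears on both sides and cancels. Collect the known terms of each column as K = Σ(ρt)_known − 3.368 × (depth of known layers): K_1 = 53.3698 − 3.368×39.9 = −81.0134; K_2 = 81.21158 − 3.368×(0.947 + 28.38) = −17.561756.
Balance: K_1 + 21.2×ρ = K_2, so ρ = (K_2 − K_1)/21.2 = 63.4516/21.2 = 2.99 g/cm³.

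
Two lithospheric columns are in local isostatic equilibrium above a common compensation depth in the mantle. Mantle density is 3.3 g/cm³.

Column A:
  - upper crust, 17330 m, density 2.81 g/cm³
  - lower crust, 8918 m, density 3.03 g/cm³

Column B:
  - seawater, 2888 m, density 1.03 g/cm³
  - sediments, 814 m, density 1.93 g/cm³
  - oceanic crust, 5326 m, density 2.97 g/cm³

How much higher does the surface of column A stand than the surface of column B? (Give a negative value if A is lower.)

For any compensation level in the mantle, the mantle terms cancel and isostasy reduces to e = (Σt_A − Σt_B) − (Σ(ρt)_A − Σ(ρt)_B) / ρ_m.
Σt_A = 26248 m; Σt_B = 9028 m; Σ(ρt)_A = 75718.84; Σ(ρt)_B = 20363.88 (in m·g/cm³).
e = (26248 − 9028) − (75718.84 − 20363.88) / 3.3 = 446 m.

446 m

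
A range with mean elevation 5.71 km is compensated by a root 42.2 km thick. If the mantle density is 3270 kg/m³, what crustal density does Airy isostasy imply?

2880 kg/m³

ρ_c h = (ρ_m − ρ_c) r → ρ_c (h + r) = ρ_m r → ρ_c = ρ_m r / (h + r).
ρ_c = 3270 × 42.2 km / (5.71 km + 42.2 km) = 2880 kg/m³.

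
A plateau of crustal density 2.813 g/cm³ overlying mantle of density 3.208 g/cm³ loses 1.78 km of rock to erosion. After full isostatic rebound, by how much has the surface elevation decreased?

Rebound u = e ρ_c/ρ_m = 1.78 km × 2.813/3.208 = 1.561 km.
Net surface drop = e − u = 1.78 km − 1.561 km = e (ρ_m − ρ_c)/ρ_m = 0.219 km.

0.219 km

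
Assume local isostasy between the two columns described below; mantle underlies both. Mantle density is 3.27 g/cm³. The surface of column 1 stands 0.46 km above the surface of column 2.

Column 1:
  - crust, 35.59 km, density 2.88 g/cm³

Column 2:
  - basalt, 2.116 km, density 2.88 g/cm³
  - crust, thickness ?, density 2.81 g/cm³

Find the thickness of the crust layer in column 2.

25.1 km

Take the compensation level at the base of the deeper column (depth z_c below the surface of column 1) and equate Σ ρ_i t_i down to z_c; mantle fills any gap and the z_c terms cancel.
Column 1: 35.59×2.88 + (z_c − 35.59)×3.27
Column 2: 0.46×0 + 2.116×2.88 + x×2.81 + (z_c − 0.46 − 2.116 − x)×3.27
The z_c×3.27 term appears on both sides and cancels. Collect the known terms of each column as K = Σ(ρt)_known − 3.27 × (depth of known layers): K_1 = 102.4992 − 3.27×35.59 = −13.8801; K_2 = 6.09408 − 3.27×(0.46 + 2.116) = −2.32944.
Balance: K_1 = K_2 − x×(3.27 − 2.81), so x = (K_2 − K_1)/(3.27 − 2.81) = 11.5507/0.46 = 25.1 km.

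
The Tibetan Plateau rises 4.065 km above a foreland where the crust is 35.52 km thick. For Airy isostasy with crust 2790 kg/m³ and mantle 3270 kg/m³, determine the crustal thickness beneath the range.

63.2 km

Root depth r = h ρ_c / (ρ_m − ρ_c) = 4.065 km × 2790 / 480 = 23.63 km.
Total thickness = T + h + r = 35.52 km + 4.065 km + 23.63 km = 63.2 km.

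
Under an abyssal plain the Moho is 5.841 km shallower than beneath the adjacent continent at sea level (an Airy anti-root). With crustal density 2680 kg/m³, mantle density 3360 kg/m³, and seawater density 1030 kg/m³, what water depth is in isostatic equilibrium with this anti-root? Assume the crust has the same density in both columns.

2.41 km

Replacing a thickness d of crust by seawater at the top must be balanced by replacing crust with mantle at the base: d (ρ_c − ρ_w) = a (ρ_m − ρ_c).
d = a (ρ_m − ρ_c)/(ρ_c − ρ_w) = 5.841 km × 680/1650 = 2.41 km.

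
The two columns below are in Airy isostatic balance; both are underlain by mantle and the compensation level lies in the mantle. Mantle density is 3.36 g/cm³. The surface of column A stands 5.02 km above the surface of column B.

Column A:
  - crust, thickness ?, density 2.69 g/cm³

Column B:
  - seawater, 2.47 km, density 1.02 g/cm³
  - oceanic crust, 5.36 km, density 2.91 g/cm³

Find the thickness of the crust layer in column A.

Take the compensation level at the base of the deeper column (depth z_c below the surface of column A) and equate Σ ρ_i t_i down to z_c; mantle fills any gap and the z_c terms cancel.
Column A: x×2.69 + (z_c − 0 − x)×3.36
Column B: 5.02×0 + 2.47×1.02 + 5.36×2.91 + (z_c − 5.02 − 7.83)×3.36
The z_c×3.36 term appears on both sides and cancels. Collect the known terms of each column as K = Σ(ρt)_known − 3.36 × (depth of known layers): K_A = 0 − 3.36×0 = 0; K_B = 18.117 − 3.36×(5.02 + 7.83) = −25.059.
Balance: K_A − x×(3.36 − 2.69) = K_B, so x = (K_A − K_B)/(3.36 − 2.69) = 25.059/0.67 = 37.4 km.

37.4 km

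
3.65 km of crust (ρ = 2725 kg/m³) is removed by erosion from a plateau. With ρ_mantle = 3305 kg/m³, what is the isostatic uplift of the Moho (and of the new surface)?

Unloading: uplift u = e ρ_c/ρ_m = 3.65 km × 2725/3305 = 3.01 km.

3.01 km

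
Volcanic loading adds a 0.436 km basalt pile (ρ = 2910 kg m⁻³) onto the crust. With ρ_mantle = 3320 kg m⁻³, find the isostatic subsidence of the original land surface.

0.382 km

Subaerial loading: s = t ρ_load / ρ_m.
s = 0.436 km × 2910/3320 = 0.382 km.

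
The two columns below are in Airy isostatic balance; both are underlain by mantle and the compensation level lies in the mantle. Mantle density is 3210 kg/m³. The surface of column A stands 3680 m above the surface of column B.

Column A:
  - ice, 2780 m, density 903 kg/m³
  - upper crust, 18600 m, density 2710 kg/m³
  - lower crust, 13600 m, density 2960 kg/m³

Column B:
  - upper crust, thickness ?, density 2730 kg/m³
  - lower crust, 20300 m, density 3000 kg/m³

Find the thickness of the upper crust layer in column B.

Take the compensation level at the base of the deeper column (depth z_c below the surface of column A) and equate Σ ρ_i t_i down to z_c; mantle fills any gap and the z_c terms cancel.
Column A: 2780×903 + 18600×2710 + 13600×2960 + (z_c − 34980)×3210
Column B: 3680×0 + x×2730 + 20300×3000 + (z_c − 3680 − 20300 − x)×3210
The z_c×3210 term appears on both sides and cancels. Collect the known terms of each column as K = Σ(ρt)_known − 3210 × (depth of known layers): K_A = 93172340 − 3210×34980 = −19113460; K_B = 60900000 − 3210×(3680 + 20300) = −16075800.
Balance: K_A = K_B − x×(3210 − 2730), so x = (K_B − K_A)/(3210 − 2730) = 3037660/480 = 6330 m.

6330 m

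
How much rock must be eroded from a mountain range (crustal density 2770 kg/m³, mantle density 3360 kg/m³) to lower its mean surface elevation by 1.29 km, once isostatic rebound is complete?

7.35 km

Net drop Δ = e − u = e − e ρ_c/ρ_m = e (ρ_m − ρ_c)/ρ_m.
e = Δ ρ_m/(ρ_m − ρ_c) = 1.29 km × 3360/590 = 7.35 km.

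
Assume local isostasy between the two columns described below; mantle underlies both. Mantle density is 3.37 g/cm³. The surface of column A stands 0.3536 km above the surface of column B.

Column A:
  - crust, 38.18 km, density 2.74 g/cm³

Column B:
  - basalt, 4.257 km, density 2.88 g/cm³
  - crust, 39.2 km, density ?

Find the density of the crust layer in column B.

Take the compensation level at the base of the deeper column (depth z_c below the surface of column A) and equate Σ ρ_i t_i down to z_c; mantle fills any gap and the z_c terms cancel.
Column A: 38.18×2.74 + (z_c − 38.18)×3.37
Column B: 0.3536×0 + 4.257×2.88 + 39.2×ρ + (z_c − 0.3536 − 43.457)×3.37
The z_c×3.37 term appears on both sides and cancels. Collect the known terms of each column as K = Σ(ρt)_known − 3.37 × (depth of known layers): K_A = 104.6132 − 3.37×38.18 = −24.0534; K_B = 12.26016 − 3.37×(0.3536 + 43.457) = −135.381562.
Balance: K_A = K_B + 39.2×ρ, so ρ = (K_A − K_B)/39.2 = 111.328/39.2 = 2.84 g/cm³.

2.84 g/cm³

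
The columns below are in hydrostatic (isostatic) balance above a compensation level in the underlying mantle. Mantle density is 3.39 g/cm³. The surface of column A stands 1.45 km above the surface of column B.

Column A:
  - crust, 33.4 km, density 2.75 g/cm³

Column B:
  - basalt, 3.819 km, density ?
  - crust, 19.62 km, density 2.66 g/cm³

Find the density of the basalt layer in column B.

2.83 g/cm³

Take the compensation level at the base of the deeper column (depth z_c below the surface of column A) and equate Σ ρ_i t_i down to z_c; mantle fills any gap and the z_c terms cancel.
Column A: 33.4×2.75 + (z_c − 33.4)×3.39
Column B: 1.45×0 + 3.819×ρ + 19.62×2.66 + (z_c − 1.45 − 23.439)×3.39
The z_c×3.39 term appears on both sides and cancels. Collect the known terms of each column as K = Σ(ρt)_known − 3.39 × (depth of known layers): K_A = 91.85 − 3.39×33.4 = −21.376; K_B = 52.1892 − 3.39×(1.45 + 23.439) = −32.18451.
Balance: K_A = K_B + 3.819×ρ, so ρ = (K_A − K_B)/3.819 = 10.8085/3.819 = 2.83 g/cm³.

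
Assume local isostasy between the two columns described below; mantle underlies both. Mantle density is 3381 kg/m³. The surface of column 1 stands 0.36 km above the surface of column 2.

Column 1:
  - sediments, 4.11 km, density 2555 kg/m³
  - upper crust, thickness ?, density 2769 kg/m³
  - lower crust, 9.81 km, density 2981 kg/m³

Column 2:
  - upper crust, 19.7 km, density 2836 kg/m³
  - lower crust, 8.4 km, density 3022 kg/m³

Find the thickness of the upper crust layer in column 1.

12.5 km

Take the compensation level at the base of the deeper column (depth z_c below the surface of column 1) and equate Σ ρ_i t_i down to z_c; mantle fills any gap and the z_c terms cancel.
Column 1: 4.11×2555 + x×2769 + 9.81×2981 + (z_c − 13.92 − x)×3381
Column 2: 0.36×0 + 19.7×2836 + 8.4×3022 + (z_c − 0.36 − 28.1)×3381
The z_c×3381 term appears on both sides and cancels. Collect the known terms of each column as K = Σ(ρt)_known − 3381 × (depth of known layers): K_1 = 39744.66 − 3381×13.92 = −7318.86; K_2 = 81254 − 3381×(0.36 + 28.1) = −14969.26.
Balance: K_1 − x×(3381 − 2769) = K_2, so x = (K_1 − K_2)/(3381 − 2769) = 7650.4/612 = 12.5 km.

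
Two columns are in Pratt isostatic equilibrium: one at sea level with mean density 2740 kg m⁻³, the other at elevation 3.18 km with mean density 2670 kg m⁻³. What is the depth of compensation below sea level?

121 km

ρ_ref D = ρ (D + h) → D (ρ_ref − ρ) = ρ h.
D = ρ h/(ρ_ref − ρ) = 2670 × 3.18 km/(2740 − 2670) = 121 km.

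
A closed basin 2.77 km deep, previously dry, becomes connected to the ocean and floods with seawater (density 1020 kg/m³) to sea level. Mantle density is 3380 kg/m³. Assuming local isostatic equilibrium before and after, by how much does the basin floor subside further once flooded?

1.2 km

After flooding the water column is d + s deep. Its weight must equal the weight of mantle displaced by the extra subsidence s: (d + s) ρ_w = s ρ_m.
s = d ρ_w / (ρ_m − ρ_w) = 2.77 km × 1020/(3380 − 1020) = 1.2 km.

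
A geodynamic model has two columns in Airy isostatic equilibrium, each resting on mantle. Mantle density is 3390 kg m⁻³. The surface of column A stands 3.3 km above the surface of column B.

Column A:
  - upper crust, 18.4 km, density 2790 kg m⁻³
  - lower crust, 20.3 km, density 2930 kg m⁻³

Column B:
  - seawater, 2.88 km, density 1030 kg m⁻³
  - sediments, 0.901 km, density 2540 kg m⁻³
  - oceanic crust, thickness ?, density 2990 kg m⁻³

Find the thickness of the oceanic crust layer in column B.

4.07 km

Take the compensation level at the base of the deeper column (depth z_c below the surface of column A) and equate Σ ρ_i t_i down to z_c; mantle fills any gap and the z_c terms cancel.
Column A: 18.4×2790 + 20.3×2930 + (z_c − 38.7)×3390
Column B: 3.3×0 + 2.88×1030 + 0.901×2540 + x×2990 + (z_c − 3.3 − 3.781 − x)×3390
The z_c×3390 term appears on both sides and cancels. Collect the known terms of each column as K = Σ(ρt)_known − 3390 × (depth of known layers): K_A = 110815 − 3390×38.7 = −20378; K_B = 5254.94 − 3390×(3.3 + 3.781) = −18749.65.
Balance: K_A = K_B − x×(3390 − 2990), so x = (K_B − K_A)/(3390 − 2990) = 1628.35/400 = 4.07 km.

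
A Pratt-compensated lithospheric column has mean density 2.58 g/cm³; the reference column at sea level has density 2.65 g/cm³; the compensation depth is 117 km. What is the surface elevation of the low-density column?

3.17 km

ρ_ref D = ρ (D + h) → h = D (ρ_ref − ρ)/ρ.
h = 117 km × (2.65 − 2.58)/2.58 = 3.17 km.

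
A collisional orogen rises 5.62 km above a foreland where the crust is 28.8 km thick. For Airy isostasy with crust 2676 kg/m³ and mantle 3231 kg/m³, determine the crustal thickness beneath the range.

Root depth r = h ρ_c / (ρ_m − ρ_c) = 5.62 km × 2676 / 555 = 27.1 km.
Total thickness = T + h + r = 28.8 km + 5.62 km + 27.1 km = 61.5 km.

61.5 km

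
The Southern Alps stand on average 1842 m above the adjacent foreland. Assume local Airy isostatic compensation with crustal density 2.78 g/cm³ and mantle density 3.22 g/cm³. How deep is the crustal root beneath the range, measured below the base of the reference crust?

In Airy isostatic equilibrium: the weight of the topography is balanced by the buoyancy of the root, ρ_c h = (ρ_m − ρ_c) r.
r = h · ρ_c / (ρ_m − ρ_c) = 1842 m × 2.78 / (3.22 − 2.78) = 11600 m.

11600 m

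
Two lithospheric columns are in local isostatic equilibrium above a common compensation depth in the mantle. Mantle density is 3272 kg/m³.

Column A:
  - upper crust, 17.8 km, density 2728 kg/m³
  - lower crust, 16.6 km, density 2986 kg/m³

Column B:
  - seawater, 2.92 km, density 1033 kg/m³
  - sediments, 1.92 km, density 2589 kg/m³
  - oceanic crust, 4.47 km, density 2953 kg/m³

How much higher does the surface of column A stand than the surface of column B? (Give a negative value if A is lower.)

1.58 km

For any compensation level in the mantle, the mantle terms cancel and isostasy reduces to e = (Σt_A − Σt_B) − (Σ(ρt)_A − Σ(ρt)_B) / ρ_m.
Σt_A = 34.4 km; Σt_B = 9.31 km; Σ(ρt)_A = 98126; Σ(ρt)_B = 21187.15 (in km·kg/m³).
e = (34.4 − 9.31) − (98126 − 21187.15) / 3272 = 1.58 km.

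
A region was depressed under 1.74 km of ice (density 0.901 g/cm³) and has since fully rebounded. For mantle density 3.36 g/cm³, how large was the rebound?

Removing the load lets mantle flow back in; uplift u satisfies ρ_ice t = ρ_m u.
u = t ρ_ice/ρ_m = 1.74 km × 0.901/3.36 = 0.467 km.

0.467 km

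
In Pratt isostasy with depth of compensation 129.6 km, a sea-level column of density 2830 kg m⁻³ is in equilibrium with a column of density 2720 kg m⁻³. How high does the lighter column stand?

ρ_ref D = ρ (D + h) → h = D (ρ_ref − ρ)/ρ.
h = 129.6 km × (2830 − 2720)/2720 = 5.24 km.

5.24 km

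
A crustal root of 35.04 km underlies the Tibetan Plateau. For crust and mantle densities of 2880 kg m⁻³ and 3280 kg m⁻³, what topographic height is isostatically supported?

4.87 km

By Archimedes' principle applied to the lithosphere: ρ_c h = (ρ_m − ρ_c) r.
h = r (ρ_m − ρ_c) / ρ_c = 35.04 km × (3280 − 2880) / 2880 = 4.87 km.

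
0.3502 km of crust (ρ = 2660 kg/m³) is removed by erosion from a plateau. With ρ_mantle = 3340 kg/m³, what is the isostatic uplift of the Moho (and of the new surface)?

0.279 km

Unloading: uplift u = e ρ_c/ρ_m = 0.3502 km × 2660/3340 = 0.279 km.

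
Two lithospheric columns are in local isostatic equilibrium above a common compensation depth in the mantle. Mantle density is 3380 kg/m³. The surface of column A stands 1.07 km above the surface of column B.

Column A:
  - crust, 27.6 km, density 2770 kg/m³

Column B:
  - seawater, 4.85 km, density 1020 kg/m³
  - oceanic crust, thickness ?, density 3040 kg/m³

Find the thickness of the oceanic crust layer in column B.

5.22 km

Take the compensation level at the base of the deeper column (depth z_c below the surface of column A) and equate Σ ρ_i t_i down to z_c; mantle fills any gap and the z_c terms cancel.
Column A: 27.6×2770 + (z_c − 27.6)×3380
Column B: 1.07×0 + 4.85×1020 + x×3040 + (z_c − 1.07 − 4.85 − x)×3380
The z_c×3380 term appears on both sides and cancels. Collect the known terms of each column as K = Σ(ρt)_known − 3380 × (depth of known layers): K_A = 76452 − 3380×27.6 = −16836; K_B = 4947 − 3380×(1.07 + 4.85) = −15062.6.
Balance: K_A = K_B − x×(3380 − 3040), so x = (K_B − K_A)/(3380 − 3040) = 1773.4/340 = 5.22 km.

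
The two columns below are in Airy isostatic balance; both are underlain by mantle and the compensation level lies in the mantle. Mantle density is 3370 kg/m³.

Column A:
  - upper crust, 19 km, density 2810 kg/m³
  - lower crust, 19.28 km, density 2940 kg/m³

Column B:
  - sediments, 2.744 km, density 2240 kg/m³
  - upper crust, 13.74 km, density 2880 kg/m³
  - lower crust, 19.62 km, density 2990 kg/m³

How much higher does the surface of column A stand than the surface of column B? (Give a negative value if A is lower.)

0.487 km

For any compensation level in the mantle, the mantle terms cancel and isostasy reduces to e = (Σt_A − Σt_B) − (Σ(ρt)_A − Σ(ρt)_B) / ρ_m.
Σt_A = 38.28 km; Σt_B = 36.104 km; Σ(ρt)_A = 110073.2; Σ(ρt)_B = 104381.56 (in km·kg/m³).
e = (38.28 − 36.104) − (110073.2 − 104381.56) / 3370 = 0.487 km.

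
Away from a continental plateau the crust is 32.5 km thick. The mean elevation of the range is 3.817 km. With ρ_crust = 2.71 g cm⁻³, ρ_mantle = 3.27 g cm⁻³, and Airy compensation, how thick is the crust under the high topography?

54.8 km

Root depth r = h ρ_c / (ρ_m − ρ_c) = 3.817 km × 2.71 / 0.56 = 18.47 km.
Total thickness = T + h + r = 32.5 km + 3.817 km + 18.47 km = 54.8 km.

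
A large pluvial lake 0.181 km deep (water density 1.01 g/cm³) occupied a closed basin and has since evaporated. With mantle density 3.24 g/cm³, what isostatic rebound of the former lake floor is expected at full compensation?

u = d ρ_w/ρ_m = 0.181 km × 1.01/3.24 = 0.0564 km.

0.0564 km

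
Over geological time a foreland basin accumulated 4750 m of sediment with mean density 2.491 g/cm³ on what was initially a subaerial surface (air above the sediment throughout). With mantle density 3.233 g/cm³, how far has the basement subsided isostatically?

Subaerial load: s = t ρ_sed / ρ_m = 4750 m × 2.491/3.233 = 3660 m.

3660 m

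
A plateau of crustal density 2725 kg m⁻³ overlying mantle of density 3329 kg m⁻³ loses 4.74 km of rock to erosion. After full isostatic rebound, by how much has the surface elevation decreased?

Rebound u = e ρ_c/ρ_m = 4.74 km × 2725/3329 = 3.88 km.
Net surface drop = e − u = 4.74 km − 3.88 km = e (ρ_m − ρ_c)/ρ_m = 0.86 km.

0.86 km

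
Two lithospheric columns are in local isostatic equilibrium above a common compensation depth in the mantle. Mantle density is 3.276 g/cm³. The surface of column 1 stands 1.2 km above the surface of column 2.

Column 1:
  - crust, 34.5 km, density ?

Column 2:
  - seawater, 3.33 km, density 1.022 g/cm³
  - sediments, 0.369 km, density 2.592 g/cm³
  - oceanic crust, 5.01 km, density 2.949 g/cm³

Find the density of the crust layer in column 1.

2.89 g/cm³

Take the compensation level at the base of the deeper column (depth z_c below the surface of column 1) and equate Σ ρ_i t_i down to z_c; mantle fills any gap and the z_c terms cancel.
Column 1: 34.5×ρ + (z_c − 34.5)×3.276
Column 2: 1.2×0 + 3.33×1.022 + 0.369×2.592 + 5.01×2.949 + (z_c − 1.2 − 8.709)×3.276
The z_c×3.276 term appears on both sides and cancels. Collect the known terms of each column as K = Σ(ρt)_known − 3.276 × (depth of known layers): K_1 = 0 − 3.276×34.5 = −113.022; K_2 = 19.134198 − 3.276×(1.2 + 8.709) = −13.327686.
Balance: K_1 + 34.5×ρ = K_2, so ρ = (K_2 − K_1)/34.5 = 99.6943/34.5 = 2.89 g/cm³.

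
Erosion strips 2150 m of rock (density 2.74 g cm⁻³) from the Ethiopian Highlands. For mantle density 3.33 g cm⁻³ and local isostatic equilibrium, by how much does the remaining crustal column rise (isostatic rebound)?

Unloading: uplift u = e ρ_c/ρ_m = 2150 m × 2.74/3.33 = 1770 m.

1770 m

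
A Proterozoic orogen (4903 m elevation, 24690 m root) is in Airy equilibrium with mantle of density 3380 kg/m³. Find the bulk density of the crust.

2820 kg/m³

ρ_c h = (ρ_m − ρ_c) r → ρ_c (h + r) = ρ_m r → ρ_c = ρ_m r / (h + r).
ρ_c = 3380 × 24690 m / (4903 m + 24690 m) = 2820 kg/m³.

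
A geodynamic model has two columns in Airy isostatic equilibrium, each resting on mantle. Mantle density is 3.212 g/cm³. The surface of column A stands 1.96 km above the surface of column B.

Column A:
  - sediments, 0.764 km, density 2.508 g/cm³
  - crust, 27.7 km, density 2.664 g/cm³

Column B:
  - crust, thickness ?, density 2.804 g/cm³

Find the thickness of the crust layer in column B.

Take the compensation level at the base of the deeper column (depth z_c below the surface of column A) and equate Σ ρ_i t_i down to z_c; mantle fills any gap and the z_c terms cancel.
Column A: 0.764×2.508 + 27.7×2.664 + (z_c − 28.464)×3.212
Column B: 1.96×0 + x×2.804 + (z_c − 1.96 − 0 − x)×3.212
The z_c×3.212 term appears on both sides and cancels. Collect the known terms of each column as K = Σ(ρt)_known − 3.212 × (depth of known layers): K_A = 75.708912 − 3.212×28.464 = −15.717456; K_B = 0 − 3.212×(1.96 + 0) = −6.29552.
Balance: K_A = K_B − x×(3.212 − 2.804), so x = (K_B − K_A)/(3.212 − 2.804) = 9.42194/0.408 = 23.1 km.

23.1 km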